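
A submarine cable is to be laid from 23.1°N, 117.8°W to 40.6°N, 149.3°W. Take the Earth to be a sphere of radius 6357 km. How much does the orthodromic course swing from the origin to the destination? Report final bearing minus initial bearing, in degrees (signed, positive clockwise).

Initial bearing θ₁ = atan2(sin Δλ cos φ₂, cos φ₁ sin φ₂ − sin φ₁ cos φ₂ cos Δλ) = 310.98°
Final bearing θ₂ = (initial bearing from the destination back to the start) + 180° = 293.85°
Δθ = θ₂ − θ₁ = -17.1°

-17.1°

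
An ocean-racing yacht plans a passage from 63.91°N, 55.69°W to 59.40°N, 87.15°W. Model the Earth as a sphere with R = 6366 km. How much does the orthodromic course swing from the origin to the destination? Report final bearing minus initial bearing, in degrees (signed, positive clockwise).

Initial bearing θ₁ = atan2(sin Δλ cos φ₂, cos φ₁ sin φ₂ − sin φ₁ cos φ₂ cos Δλ) = 267.54°
Final bearing θ₂ = (initial bearing from the destination back to the start) + 180° = 239.67°
Δθ = θ₂ − θ₁ = -27.9°

-27.9°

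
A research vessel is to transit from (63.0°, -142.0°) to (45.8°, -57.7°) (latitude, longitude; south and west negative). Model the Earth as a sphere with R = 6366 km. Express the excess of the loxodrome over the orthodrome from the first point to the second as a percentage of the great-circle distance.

Great circle: σ = 0.8363 rad → d_gc = Rσ = 5323.9 km
Rhumb: Δφ = -0.3002, Δλ = +1.4713, Δψ = -0.5255, q = Δφ/Δψ = 0.5712 → d_rh = R√(Δφ²+q²Δλ²) = 5681.4 km
Excess = (5681.4 − 5323.9) / 5323.9 = 357.5 / 5323.9 = 6.72% ≈ 6.7%

6.7%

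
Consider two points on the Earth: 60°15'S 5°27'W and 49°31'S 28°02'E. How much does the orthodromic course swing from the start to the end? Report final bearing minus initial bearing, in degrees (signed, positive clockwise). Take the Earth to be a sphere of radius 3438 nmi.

At departure: θ₁ = atan2(sin Δλ cos φ₂, cos φ₁ sin φ₂ − sin φ₁ cos φ₂ cos Δλ) = 75.49°
At arrival: θ₂ = atan2(sin Δλ cos φ₁, −cos φ₂ sin φ₁ + sin φ₂ cos φ₁ cos Δλ) = 47.73°
Δθ = θ₂ − θ₁ = -27.8°

-27.8°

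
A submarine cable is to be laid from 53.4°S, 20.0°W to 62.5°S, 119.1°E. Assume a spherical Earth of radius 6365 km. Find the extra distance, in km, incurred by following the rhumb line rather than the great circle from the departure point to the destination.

1574 km

Great circle: cos σ = sin φ₁ sin φ₂ + cos φ₁ cos φ₂ cos Δλ,  σ = 1.0426 rad → d_gc = 6635.9 km
Rhumb line: Δψ = -0.3012, q = Δφ/Δψ = 0.5272, d_rh = R√(Δφ²+q²Δλ²) = 8209.7 km
Excess = 8209.7 − 6635.9 = 1573.8 ≈ 1574 km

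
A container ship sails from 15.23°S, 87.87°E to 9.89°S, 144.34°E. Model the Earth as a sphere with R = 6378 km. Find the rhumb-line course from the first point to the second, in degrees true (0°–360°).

84.5°

Meridional parts: M(φ₁)=-0.2690, M(φ₂)=-0.1735 → ΔM = +0.0955;  Δλ = +0.9856 rad
tan C = Δλ / ΔM = +10.3177 → C = 84.46°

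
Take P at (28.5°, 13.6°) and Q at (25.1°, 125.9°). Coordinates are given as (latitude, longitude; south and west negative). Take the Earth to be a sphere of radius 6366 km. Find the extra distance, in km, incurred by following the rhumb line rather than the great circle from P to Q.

Great circle: cos σ = sin φ₁ sin φ₂ + cos φ₁ cos φ₂ cos Δλ,  σ = 1.6705 rad → d_gc = 10634.62 km
Rhumb line: Δψ = -0.0665, q = Δφ/Δψ = 0.8924, d_rh = R√(Δφ²+q²Δλ²) = 11141.08 km
Excess = 11141.08 − 10634.62 = 506.46 ≈ 506 km

506 km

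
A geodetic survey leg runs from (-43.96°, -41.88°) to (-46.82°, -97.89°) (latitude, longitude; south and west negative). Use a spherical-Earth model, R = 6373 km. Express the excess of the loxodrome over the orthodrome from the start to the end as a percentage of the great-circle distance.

2.1%

Great circle: σ = 0.6736 rad → d_gc = Rσ = 4293.1 km
Rhumb: Δφ = -0.0499, Δλ = -0.9776, Δψ = -0.0711, q = Δφ/Δψ = 0.7021 → d_rh = R√(Δφ²+q²Δλ²) = 4385.3 km
Excess = (4385.3 − 4293.1) / 4293.1 = 92.2 / 4293.1 = 2.148% ≈ 2.1%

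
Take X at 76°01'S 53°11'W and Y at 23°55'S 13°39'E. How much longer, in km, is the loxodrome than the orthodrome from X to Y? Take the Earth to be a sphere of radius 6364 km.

253 km

Great circle: cos σ = sin φ₁ sin φ₂ + cos φ₁ cos φ₂ cos Δλ,  σ = 1.0698 rad → d_gc = 6808.2 km
Rhumb line: Δψ = +1.6684, q = Δφ/Δψ = 0.5450, d_rh = R√(Δφ²+q²Δλ²) = 7060.9 km
Excess = 7060.9 − 6808.2 = 252.7 ≈ 253 km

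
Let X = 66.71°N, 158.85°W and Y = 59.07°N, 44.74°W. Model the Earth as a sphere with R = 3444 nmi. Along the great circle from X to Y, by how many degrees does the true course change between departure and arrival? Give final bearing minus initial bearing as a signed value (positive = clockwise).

Initial bearing θ₁ = atan2(sin Δλ cos φ₂, cos φ₁ sin φ₂ − sin φ₁ cos φ₂ cos Δλ) = 41.41°
Final bearing θ₂ = (initial bearing from the destination back to the start) + 180° = 149.42°
Δθ = θ₂ − θ₁ = +108.0°

+108.0°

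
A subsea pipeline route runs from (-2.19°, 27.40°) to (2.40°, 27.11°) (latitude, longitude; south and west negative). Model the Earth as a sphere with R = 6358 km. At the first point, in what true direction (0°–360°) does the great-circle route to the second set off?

N = sin Δλ·cos φ₂ = -0.0051;  D = cos φ₁ sin φ₂ − sin φ₁ cos φ₂ cos Δλ = +0.0800
initial course = atan2(N, D) = 356.38°

356.4°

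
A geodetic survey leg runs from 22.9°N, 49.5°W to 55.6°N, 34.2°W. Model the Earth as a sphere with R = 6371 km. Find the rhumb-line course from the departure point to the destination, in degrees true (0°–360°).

19.3°

Δψ = ln[tan(π/4+φ₂/2)/tan(π/4+φ₁/2)] = +0.7619
Δλ = +0.2670 rad (taken the short way round)
course = atan2(Δλ, Δψ) = 19.32°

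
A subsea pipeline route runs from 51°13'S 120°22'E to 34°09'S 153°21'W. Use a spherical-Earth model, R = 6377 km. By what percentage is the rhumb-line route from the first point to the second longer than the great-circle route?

5.1%

Great circle: σ = 1.0802 rad → d_gc = Rσ = 6888.1 km
Rhumb: Δφ = +0.2979, Δλ = +1.5059, Δψ = +0.4093, q = Δφ/Δψ = 0.7277 → d_rh = R√(Δφ²+q²Δλ²) = 7241.9 km
Excess = (7241.9 − 6888.1) / 6888.1 = 353.8 / 6888.1 = 5.14% ≈ 5.1%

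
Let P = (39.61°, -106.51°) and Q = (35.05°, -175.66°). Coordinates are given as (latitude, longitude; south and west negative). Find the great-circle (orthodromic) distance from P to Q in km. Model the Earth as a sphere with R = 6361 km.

cos σ = sin φ₁ sin φ₂ + cos φ₁ cos φ₂ cos Δλ
      = sin(39.61°)sin(35.05°) + cos(39.61°)cos(35.05°)cos(-69.15°) = 0.5906
σ = 53.799° → d = Rσ = 6361·0.93897 = 5973 km

5973 km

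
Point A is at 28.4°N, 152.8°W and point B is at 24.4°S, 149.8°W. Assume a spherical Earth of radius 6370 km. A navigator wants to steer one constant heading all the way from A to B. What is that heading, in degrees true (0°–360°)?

Δψ = ln[tan(π/4+φ₂/2)/tan(π/4+φ₁/2)] = -0.9567
Δλ = +0.0524 rad (taken the short way round)
course = atan2(Δλ, Δψ) = 176.87°

176.9°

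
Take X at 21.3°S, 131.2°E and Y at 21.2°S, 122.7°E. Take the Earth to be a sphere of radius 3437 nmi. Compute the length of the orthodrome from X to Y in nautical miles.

cos σ = sin φ₁ sin φ₂ + cos φ₁ cos φ₂ cos Δλ
      = sin(-21.30°)sin(-21.20°) + cos(-21.30°)cos(-21.20°)cos(-8.50°) = 0.9905
σ = 7.922° → d = Rσ = 3437·0.13826 = 475 nmi

475 nmi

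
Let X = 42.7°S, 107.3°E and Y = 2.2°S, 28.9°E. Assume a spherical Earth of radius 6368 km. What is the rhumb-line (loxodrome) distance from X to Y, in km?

9026 km

Δψ = ln[tan(π/4+φ₂/2)/tan(π/4+φ₁/2)] = +0.7873;  Δφ = +0.7069 rad,  Δλ = -1.3683 rad
q = Δφ/Δψ = 0.8978
d = R·√(Δφ² + q²Δλ²) = 6368·1.41738 = 9026 km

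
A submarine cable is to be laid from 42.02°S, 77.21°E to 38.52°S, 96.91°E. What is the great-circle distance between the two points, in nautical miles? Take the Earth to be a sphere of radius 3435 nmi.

cos σ = sin φ₁ sin φ₂ + cos φ₁ cos φ₂ cos Δλ
      = sin(-42.02°)sin(-38.52°) + cos(-42.02°)cos(-38.52°)cos(19.70°) = 0.9641
σ = 15.396° → d = Rσ = 3435·0.26871 = 923 nmi

923 nmi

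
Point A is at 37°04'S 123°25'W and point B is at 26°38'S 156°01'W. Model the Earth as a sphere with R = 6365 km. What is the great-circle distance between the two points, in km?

Haversine: a = sin²(Δφ/2)+cos φ₁ cos φ₂ sin²(Δλ/2) = 0.06445;  σ = 2·atan2(√a,√(1−a))
σ = 29.414° → d = Rσ = 6365·0.51337 = 3268 km

3268 km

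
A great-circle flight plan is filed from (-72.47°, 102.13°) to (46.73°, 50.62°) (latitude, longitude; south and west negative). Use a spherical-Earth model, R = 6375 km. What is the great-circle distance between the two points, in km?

13848 km

Haversine: a = sin²(Δφ/2)+cos φ₁ cos φ₂ sin²(Δλ/2) = 0.78291;  σ = 2·atan2(√a,√(1−a))
σ = 124.459° → d = Rσ = 6375·2.17223 = 13848 km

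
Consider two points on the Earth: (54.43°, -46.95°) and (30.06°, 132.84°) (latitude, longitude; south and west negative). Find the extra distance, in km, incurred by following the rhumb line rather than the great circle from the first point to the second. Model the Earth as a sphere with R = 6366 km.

4126 km

Great circle: cos σ = sin φ₁ sin φ₂ + cos φ₁ cos φ₂ cos Δλ,  σ = 1.6670 rad → d_gc = 10611.9 km
Rhumb line: Δψ = -0.5865, q = Δφ/Δψ = 0.7252, d_rh = R√(Δφ²+q²Δλ²) = 14737.8 km
Excess = 14737.8 − 10611.9 = 4125.9 ≈ 4126 km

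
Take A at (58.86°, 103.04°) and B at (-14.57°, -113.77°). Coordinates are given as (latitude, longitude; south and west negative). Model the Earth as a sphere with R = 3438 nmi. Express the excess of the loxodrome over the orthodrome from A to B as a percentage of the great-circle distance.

9.6%

Great circle: σ = 2.2345 rad → d_gc = Rσ = 7682.2 nmi
Rhumb: Δφ = -1.2816, Δλ = +2.4991, Δψ = -1.5349, q = Δφ/Δψ = 0.8350 → d_rh = R√(Δφ²+q²Δλ²) = 8419.1 nmi
Excess = (8419.1 − 7682.2) / 7682.2 = 736.9 / 7682.2 = 9.59% ≈ 9.6%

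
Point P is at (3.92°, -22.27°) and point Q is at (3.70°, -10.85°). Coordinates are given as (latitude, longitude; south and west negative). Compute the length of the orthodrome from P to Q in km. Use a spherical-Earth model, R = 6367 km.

1266 km

cos σ = sin φ₁ sin φ₂ + cos φ₁ cos φ₂ cos Δλ
      = sin(3.92°)sin(3.70°) + cos(3.92°)cos(3.70°)cos(11.42°) = 0.9803
σ = 11.397° → d = Rσ = 6367·0.19891 = 1266 km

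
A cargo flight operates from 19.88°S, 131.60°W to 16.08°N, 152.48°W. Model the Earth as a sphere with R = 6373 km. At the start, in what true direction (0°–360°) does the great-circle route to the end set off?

θ = atan2( sin Δλ·cos φ₂ ,  cos φ₁ sin φ₂ − sin φ₁ cos φ₂ cos Δλ )
  = atan2(-0.3425, +0.5658) = 328.81°

328.8°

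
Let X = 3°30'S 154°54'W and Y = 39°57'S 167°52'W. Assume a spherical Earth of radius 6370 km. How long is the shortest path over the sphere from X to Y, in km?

Haversine: a = sin²(Δφ/2)+cos φ₁ cos φ₂ sin²(Δλ/2) = 0.10757;  σ = 2·atan2(√a,√(1−a))
σ = 38.292° → d = Rσ = 6370·0.66832 = 4257 km

4257 km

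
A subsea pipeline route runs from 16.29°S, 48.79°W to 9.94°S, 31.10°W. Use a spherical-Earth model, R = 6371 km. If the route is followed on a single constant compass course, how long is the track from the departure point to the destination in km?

Δψ = ln[tan(π/4+φ₂/2)/tan(π/4+φ₁/2)] = +0.1139;  Δφ = +0.1108 rad,  Δλ = +0.3087 rad
q = Δφ/Δψ = 0.9734
d = R·√(Δφ² + q²Δλ²) = 6371·0.32031 = 2041 km

2041 km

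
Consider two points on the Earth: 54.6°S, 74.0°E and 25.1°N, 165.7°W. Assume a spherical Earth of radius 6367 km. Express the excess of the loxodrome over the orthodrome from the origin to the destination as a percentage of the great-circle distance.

Great circle: σ = 2.2274 rad → d_gc = Rσ = 14181.9 km
Rhumb: Δφ = +1.3910, Δλ = +2.0996, Δψ = +1.5949, q = Δφ/Δψ = 0.8722 → d_rh = R√(Δφ²+q²Δλ²) = 14641.7 km
Excess = (14641.7 − 14181.9) / 14181.9 = 459.8 / 14181.9 = 3.24% ≈ 3.2%

3.2%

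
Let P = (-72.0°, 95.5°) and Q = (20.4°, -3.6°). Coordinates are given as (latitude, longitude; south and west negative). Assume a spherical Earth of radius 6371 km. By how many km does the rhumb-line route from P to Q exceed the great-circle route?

Great circle: cos σ = sin φ₁ sin φ₂ + cos φ₁ cos φ₂ cos Δλ,  σ = 1.9577 rad → d_gc = 12472.5 km
Rhumb line: Δψ = +2.2065, q = Δφ/Δψ = 0.7309, d_rh = R√(Δφ²+q²Δλ²) = 13054.7 km
Excess = 13054.7 − 12472.5 = 582.2 ≈ 582 km

582 km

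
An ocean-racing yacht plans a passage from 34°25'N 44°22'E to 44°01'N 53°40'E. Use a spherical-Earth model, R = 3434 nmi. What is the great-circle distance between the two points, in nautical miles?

Haversine: a = sin²(Δφ/2)+cos φ₁ cos φ₂ sin²(Δλ/2) = 0.01090;  σ = 2·atan2(√a,√(1−a))
σ = 11.986° → d = Rσ = 3434·0.20920 = 718 nmi

718 nmi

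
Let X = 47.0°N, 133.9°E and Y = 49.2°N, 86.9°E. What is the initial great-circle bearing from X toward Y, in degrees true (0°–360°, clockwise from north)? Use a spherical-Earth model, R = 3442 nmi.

N = sin Δλ·cos φ₂ = -0.4779;  D = cos φ₁ sin φ₂ − sin φ₁ cos φ₂ cos Δλ = +0.1904
initial course = atan2(N, D) = 291.72°

291.7°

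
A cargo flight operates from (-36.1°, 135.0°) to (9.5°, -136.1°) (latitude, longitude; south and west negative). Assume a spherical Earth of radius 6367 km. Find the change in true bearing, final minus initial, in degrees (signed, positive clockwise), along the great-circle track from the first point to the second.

Initial bearing θ₁ = atan2(sin Δλ cos φ₂, cos φ₁ sin φ₂ − sin φ₁ cos φ₂ cos Δλ) = 81.66°
Final bearing θ₂ = (initial bearing from the destination back to the start) + 180° = 54.15°
Δθ = θ₂ − θ₁ = -27.5°

-27.5°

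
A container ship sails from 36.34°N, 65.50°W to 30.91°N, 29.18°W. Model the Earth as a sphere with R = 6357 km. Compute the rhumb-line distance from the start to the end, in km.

Δψ = ln[tan(π/4+φ₂/2)/tan(π/4+φ₁/2)] = -0.1139;  Δφ = -0.0948 rad,  Δλ = +0.6339 rad
q = Δφ/Δψ = 0.8321
d = R·√(Δφ² + q²Δλ²) = 6357·0.53591 = 3407 km

3407 km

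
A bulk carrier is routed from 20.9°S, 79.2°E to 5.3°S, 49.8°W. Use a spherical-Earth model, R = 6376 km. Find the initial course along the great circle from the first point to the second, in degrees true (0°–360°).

248.2°

N = sin Δλ·cos φ₂ = -0.7738;  D = cos φ₁ sin φ₂ − sin φ₁ cos φ₂ cos Δλ = -0.3098
initial course = atan2(N, D) = 248.18°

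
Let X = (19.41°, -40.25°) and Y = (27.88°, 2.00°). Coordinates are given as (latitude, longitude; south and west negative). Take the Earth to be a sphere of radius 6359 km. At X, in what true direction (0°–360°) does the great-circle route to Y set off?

69.4°

N = sin Δλ·cos φ₂ = +0.5943;  D = cos φ₁ sin φ₂ − sin φ₁ cos φ₂ cos Δλ = +0.2236
initial course = atan2(N, D) = 69.38°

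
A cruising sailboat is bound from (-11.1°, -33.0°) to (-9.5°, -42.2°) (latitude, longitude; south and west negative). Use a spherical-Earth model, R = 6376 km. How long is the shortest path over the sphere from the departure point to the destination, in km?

1023 km

Haversine: a = sin²(Δφ/2)+cos φ₁ cos φ₂ sin²(Δλ/2) = 0.00642;  σ = 2·atan2(√a,√(1−a))
σ = 9.191° → d = Rσ = 6376·0.16042 = 1023 km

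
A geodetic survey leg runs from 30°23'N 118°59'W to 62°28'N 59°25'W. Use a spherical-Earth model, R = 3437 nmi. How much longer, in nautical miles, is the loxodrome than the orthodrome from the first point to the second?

Great circle: cos σ = sin φ₁ sin φ₂ + cos φ₁ cos φ₂ cos Δλ,  σ = 0.8626 rad → d_gc = 2964.6 nmi
Rhumb line: Δψ = +0.8494, q = Δφ/Δψ = 0.6592, d_rh = R√(Δφ²+q²Δλ²) = 3041.8 nmi
Excess = 3041.8 − 2964.6 = 77.2 ≈ 77 nmi

77 nmi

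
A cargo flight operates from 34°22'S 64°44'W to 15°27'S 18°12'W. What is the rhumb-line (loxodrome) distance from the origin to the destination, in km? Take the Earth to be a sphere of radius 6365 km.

5110 km

Δψ = ln[tan(π/4+φ₂/2)/tan(π/4+φ₁/2)] = +0.3664;  Δφ = +0.3302 rad,  Δλ = +0.8122 rad
q = Δφ/Δψ = 0.9011
d = R·√(Δφ² + q²Δλ²) = 6365·0.80283 = 5110 km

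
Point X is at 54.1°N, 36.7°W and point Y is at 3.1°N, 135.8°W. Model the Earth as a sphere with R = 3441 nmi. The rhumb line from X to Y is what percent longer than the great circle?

Great circle: σ = 1.6196 rad → d_gc = Rσ = 5573.1 nmi
Rhumb: Δφ = -0.8901, Δλ = -1.7296, Δψ = -1.0730, q = Δφ/Δψ = 0.8295 → d_rh = R√(Δφ²+q²Δλ²) = 5810.1 nmi
Excess = (5810.1 − 5573.1) / 5573.1 = 237.0 / 5573.1 = 4.253% ≈ 4.3%

4.3%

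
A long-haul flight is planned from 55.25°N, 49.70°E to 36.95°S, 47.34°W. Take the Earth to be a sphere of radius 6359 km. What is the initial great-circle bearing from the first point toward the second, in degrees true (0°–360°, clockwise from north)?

N = sin Δλ·cos φ₂ = -0.7931;  D = cos φ₁ sin φ₂ − sin φ₁ cos φ₂ cos Δλ = -0.2622
initial course = atan2(N, D) = 251.71°

251.7°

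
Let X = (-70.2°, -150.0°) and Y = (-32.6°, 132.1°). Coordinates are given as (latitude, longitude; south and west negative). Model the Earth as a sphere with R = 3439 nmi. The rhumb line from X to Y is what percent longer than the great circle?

5.3%

Great circle: σ = 0.9683 rad → d_gc = Rσ = 3329.8 nmi
Rhumb: Δφ = +0.6562, Δλ = -1.3596, Δψ = +1.1432, q = Δφ/Δψ = 0.5740 → d_rh = R√(Δφ²+q²Δλ²) = 3506.7 nmi
Excess = (3506.7 − 3329.8) / 3329.8 = 176.9 / 3329.8 = 5.31% ≈ 5.3%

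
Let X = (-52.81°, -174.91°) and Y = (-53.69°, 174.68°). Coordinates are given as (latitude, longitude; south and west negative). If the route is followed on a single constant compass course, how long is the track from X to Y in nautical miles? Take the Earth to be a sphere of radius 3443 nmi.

Δψ = ln[tan(π/4+φ₂/2)/tan(π/4+φ₁/2)] = -0.0257;  Δφ = -0.0154 rad,  Δλ = -0.1817 rad
q = Δφ/Δψ = 0.5983
d = R·√(Δφ² + q²Δλ²) = 3443·0.10978 = 378 nmi

378 nmi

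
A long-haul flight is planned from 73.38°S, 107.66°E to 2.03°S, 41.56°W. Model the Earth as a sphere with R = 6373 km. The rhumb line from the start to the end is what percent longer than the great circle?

18.9%

Great circle: σ = 1.7840 rad → d_gc = Rσ = 11369.7 km
Rhumb: Δφ = +1.2453, Δλ = -2.6044, Δψ = +1.8883, q = Δφ/Δψ = 0.6595 → d_rh = R√(Δφ²+q²Δλ²) = 13520.3 km
Excess = (13520.3 − 11369.7) / 11369.7 = 2150.6 / 11369.7 = 18.92% ≈ 18.9%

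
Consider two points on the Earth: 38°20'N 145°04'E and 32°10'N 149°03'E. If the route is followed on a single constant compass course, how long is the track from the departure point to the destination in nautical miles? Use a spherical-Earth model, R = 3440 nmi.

Rhumb course C = atan2(Δλ, Δψ) with Δψ = ln[tan(π/4+φ₂/2)/tan(π/4+φ₁/2)] = -0.1319, Δλ = +0.0695 → C = 152.21°
d = R·|Δφ| / |cos C| = 3440·0.10763 / 0.88467 = 419 nmi

419 nmi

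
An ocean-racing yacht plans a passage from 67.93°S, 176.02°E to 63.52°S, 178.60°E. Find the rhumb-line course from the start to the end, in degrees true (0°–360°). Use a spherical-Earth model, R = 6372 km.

Δψ = ln[tan(π/4+φ₂/2)/tan(π/4+φ₁/2)] = +0.1877
Δλ = +0.0450 rad (taken the short way round)
course = atan2(Δλ, Δψ) = 13.49°

13.5°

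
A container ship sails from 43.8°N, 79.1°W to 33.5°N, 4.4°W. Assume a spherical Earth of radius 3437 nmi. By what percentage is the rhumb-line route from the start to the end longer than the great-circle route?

Great circle: σ = 0.9994 rad → d_gc = Rσ = 3434.8 nmi
Rhumb: Δφ = -0.1798, Δλ = +1.3038, Δψ = -0.2309, q = Δφ/Δψ = 0.7786 → d_rh = R√(Δφ²+q²Δλ²) = 3543.1 nmi
Excess = (3543.1 − 3434.8) / 3434.8 = 108.3 / 3434.8 = 3.153% ≈ 3.2%

3.2%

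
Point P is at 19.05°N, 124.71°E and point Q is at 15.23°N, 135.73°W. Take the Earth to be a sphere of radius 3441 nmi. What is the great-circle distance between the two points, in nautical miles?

cos σ = sin φ₁ sin φ₂ + cos φ₁ cos φ₂ cos Δλ
      = sin(19.05°)sin(15.23°) + cos(19.05°)cos(15.23°)cos(99.56°) = -0.0657
σ = 93.769° → d = Rσ = 3441·1.63657 = 5631 nmi

5631 nmi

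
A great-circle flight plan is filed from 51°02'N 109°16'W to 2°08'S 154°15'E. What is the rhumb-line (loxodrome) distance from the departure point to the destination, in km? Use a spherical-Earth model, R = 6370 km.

10976 km

Δψ = ln[tan(π/4+φ₂/2)/tan(π/4+φ₁/2)] = -1.0763;  Δφ = -0.9279 rad,  Δλ = -1.6840 rad
q = Δφ/Δψ = 0.8622
d = R·√(Δφ² + q²Δλ²) = 6370·1.72304 = 10976 km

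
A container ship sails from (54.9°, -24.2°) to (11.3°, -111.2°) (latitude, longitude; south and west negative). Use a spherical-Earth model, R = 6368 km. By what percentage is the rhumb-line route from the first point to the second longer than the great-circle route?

3.8%

Great circle: σ = 1.3798 rad → d_gc = Rσ = 8786.7 km
Rhumb: Δφ = -0.7610, Δλ = -1.5184, Δψ = -0.9527, q = Δφ/Δψ = 0.7988 → d_rh = R√(Δφ²+q²Δλ²) = 9117.8 km
Excess = (9117.8 − 8786.7) / 8786.7 = 331.1 / 8786.7 = 3.77% ≈ 3.8%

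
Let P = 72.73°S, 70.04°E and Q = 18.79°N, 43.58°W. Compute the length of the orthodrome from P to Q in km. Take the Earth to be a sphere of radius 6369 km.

Haversine: a = sin²(Δφ/2)+cos φ₁ cos φ₂ sin²(Δλ/2) = 0.71009;  σ = 2·atan2(√a,√(1−a))
σ = 114.846° → d = Rσ = 6369·2.00445 = 12766 km

12766 km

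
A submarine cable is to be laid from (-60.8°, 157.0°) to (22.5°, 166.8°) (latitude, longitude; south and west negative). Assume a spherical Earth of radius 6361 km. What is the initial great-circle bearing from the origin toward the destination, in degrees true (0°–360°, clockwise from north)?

θ = atan2( sin Δλ·cos φ₂ ,  cos φ₁ sin φ₂ − sin φ₁ cos φ₂ cos Δλ )
  = atan2(+0.1573, +0.9814) = 9.10°

9.1°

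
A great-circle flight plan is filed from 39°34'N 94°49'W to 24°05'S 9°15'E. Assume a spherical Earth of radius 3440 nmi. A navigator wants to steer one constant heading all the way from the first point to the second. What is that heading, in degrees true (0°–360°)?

123.2°

Δψ = ln[tan(π/4+φ₂/2)/tan(π/4+φ₁/2)] = -1.1864
Δλ = +1.8163 rad (taken the short way round)
course = atan2(Δλ, Δψ) = 123.15°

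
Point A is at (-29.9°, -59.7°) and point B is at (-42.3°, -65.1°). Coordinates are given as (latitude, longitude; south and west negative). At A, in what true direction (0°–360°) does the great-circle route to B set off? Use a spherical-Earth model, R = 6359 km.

N = sin Δλ·cos φ₂ = -0.0696;  D = cos φ₁ sin φ₂ − sin φ₁ cos φ₂ cos Δλ = -0.2164
initial course = atan2(N, D) = 197.83°

197.8°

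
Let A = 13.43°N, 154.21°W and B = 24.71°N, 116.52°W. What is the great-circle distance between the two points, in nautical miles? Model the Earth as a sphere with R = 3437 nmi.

2233 nmi

Haversine: a = sin²(Δφ/2)+cos φ₁ cos φ₂ sin²(Δλ/2) = 0.10185;  σ = 2·atan2(√a,√(1−a))
σ = 37.221° → d = Rσ = 3437·0.64964 = 2233 nmi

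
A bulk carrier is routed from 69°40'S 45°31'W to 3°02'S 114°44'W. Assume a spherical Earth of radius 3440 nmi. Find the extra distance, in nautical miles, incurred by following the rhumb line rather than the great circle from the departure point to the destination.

136 nmi

Great circle: cos σ = sin φ₁ sin φ₂ + cos φ₁ cos φ₂ cos Δλ,  σ = 1.3972 rad → d_gc = 4806.3 nmi
Rhumb line: Δψ = +1.6656, q = Δφ/Δψ = 0.6982, d_rh = R√(Δφ²+q²Δλ²) = 4942.1 nmi
Excess = 4942.1 − 4806.3 = 135.8 ≈ 136 nmi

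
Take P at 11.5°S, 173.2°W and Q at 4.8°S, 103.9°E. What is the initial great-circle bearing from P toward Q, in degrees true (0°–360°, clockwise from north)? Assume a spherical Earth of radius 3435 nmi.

θ = atan2( sin Δλ·cos φ₂ ,  cos φ₁ sin φ₂ − sin φ₁ cos φ₂ cos Δλ )
  = atan2(-0.9889, -0.0574) = 266.68°

266.7°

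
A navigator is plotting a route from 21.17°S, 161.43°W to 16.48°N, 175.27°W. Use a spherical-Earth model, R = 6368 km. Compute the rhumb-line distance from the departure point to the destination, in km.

4448 km

Δψ = ln[tan(π/4+φ₂/2)/tan(π/4+φ₁/2)] = +0.6699;  Δφ = +0.6571 rad,  Δλ = -0.2416 rad
q = Δφ/Δψ = 0.9810
d = R·√(Δφ² + q²Δλ²) = 6368·0.69853 = 4448 km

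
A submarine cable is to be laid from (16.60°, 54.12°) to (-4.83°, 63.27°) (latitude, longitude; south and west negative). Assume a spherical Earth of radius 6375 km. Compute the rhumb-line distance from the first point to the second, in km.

2588 km

Δψ = ln[tan(π/4+φ₂/2)/tan(π/4+φ₁/2)] = -0.3783;  Δφ = -0.3740 rad,  Δλ = +0.1597 rad
q = Δφ/Δψ = 0.9888
d = R·√(Δφ² + q²Δλ²) = 6375·0.40599 = 2588 km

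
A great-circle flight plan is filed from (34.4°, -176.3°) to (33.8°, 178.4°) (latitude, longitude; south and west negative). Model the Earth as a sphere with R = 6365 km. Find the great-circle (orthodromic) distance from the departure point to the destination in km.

492 km

Haversine: a = sin²(Δφ/2)+cos φ₁ cos φ₂ sin²(Δλ/2) = 0.00149;  σ = 2·atan2(√a,√(1−a))
σ = 4.429° → d = Rσ = 6365·0.07730 = 492 km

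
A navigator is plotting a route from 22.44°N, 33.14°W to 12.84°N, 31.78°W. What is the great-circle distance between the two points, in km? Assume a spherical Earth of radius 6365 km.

Haversine: a = sin²(Δφ/2)+cos φ₁ cos φ₂ sin²(Δλ/2) = 0.00713;  σ = 2·atan2(√a,√(1−a))
σ = 9.687° → d = Rσ = 6365·0.16907 = 1076 km

1076 km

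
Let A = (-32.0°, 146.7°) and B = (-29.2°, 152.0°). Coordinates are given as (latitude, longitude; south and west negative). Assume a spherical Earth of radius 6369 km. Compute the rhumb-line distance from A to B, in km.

Rhumb course C = atan2(Δλ, Δψ) with Δψ = ln[tan(π/4+φ₂/2)/tan(π/4+φ₁/2)] = +0.0568, Δλ = +0.0925 → C = 58.46°
d = R·|Δφ| / |cos C| = 6369·0.04887 / 0.52317 = 595 km

595 km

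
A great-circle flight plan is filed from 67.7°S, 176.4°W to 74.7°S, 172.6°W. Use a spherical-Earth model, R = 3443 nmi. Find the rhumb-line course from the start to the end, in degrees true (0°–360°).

170.2°

Meridional parts: M(φ₁)=-1.6241, M(φ₂)=-2.0076 → ΔM = -0.3835;  Δλ = +0.0663 rad
tan C = Δλ / ΔM = -0.1729 → C = 170.19°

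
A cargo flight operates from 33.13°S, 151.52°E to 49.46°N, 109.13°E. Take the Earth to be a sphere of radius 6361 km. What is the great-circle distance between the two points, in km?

Haversine: a = sin²(Δφ/2)+cos φ₁ cos φ₂ sin²(Δλ/2) = 0.50666;  σ = 2·atan2(√a,√(1−a))
σ = 90.764° → d = Rσ = 6361·1.58413 = 10077 km

10077 km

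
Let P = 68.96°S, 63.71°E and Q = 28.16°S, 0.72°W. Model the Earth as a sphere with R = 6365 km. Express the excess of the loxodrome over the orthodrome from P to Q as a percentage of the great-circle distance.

Great circle: σ = 0.9556 rad → d_gc = Rσ = 6082.6 km
Rhumb: Δφ = +0.7121, Δλ = -1.1245, Δψ = +1.1711, q = Δφ/Δψ = 0.6081 → d_rh = R√(Δφ²+q²Δλ²) = 6283.8 km
Excess = (6283.8 − 6082.6) / 6082.6 = 201.2 / 6082.6 = 3.31% ≈ 3.3%

3.3%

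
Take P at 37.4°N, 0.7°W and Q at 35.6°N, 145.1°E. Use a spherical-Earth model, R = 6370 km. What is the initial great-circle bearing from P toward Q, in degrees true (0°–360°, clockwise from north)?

N = sin Δλ·cos φ₂ = +0.4570;  D = cos φ₁ sin φ₂ − sin φ₁ cos φ₂ cos Δλ = +0.8709
initial course = atan2(N, D) = 27.69°

27.7°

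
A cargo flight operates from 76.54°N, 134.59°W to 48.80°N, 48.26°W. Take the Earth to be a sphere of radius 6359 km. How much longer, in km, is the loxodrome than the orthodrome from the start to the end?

374 km

Great circle: cos σ = sin φ₁ sin φ₂ + cos φ₁ cos φ₂ cos Δλ,  σ = 0.7354 rad → d_gc = 4676.41 km
Rhumb line: Δψ = -1.1585, q = Δφ/Δψ = 0.4179, d_rh = R√(Δφ²+q²Δλ²) = 5050.85 km
Excess = 5050.85 − 4676.41 = 374.44 ≈ 374 km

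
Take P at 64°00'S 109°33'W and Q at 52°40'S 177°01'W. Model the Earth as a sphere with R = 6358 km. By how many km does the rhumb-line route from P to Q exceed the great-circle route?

175 km

Great circle: cos σ = sin φ₁ sin φ₂ + cos φ₁ cos φ₂ cos Δλ,  σ = 0.6154 rad → d_gc = 3912.9 km
Rhumb line: Δψ = +0.3807, q = Δφ/Δψ = 0.5196, d_rh = R√(Δφ²+q²Δλ²) = 4088.1 km
Excess = 4088.1 − 3912.9 = 175.2 ≈ 175 km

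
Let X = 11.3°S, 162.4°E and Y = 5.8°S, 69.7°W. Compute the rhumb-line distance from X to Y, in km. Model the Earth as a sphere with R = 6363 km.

Δψ = ln[tan(π/4+φ₂/2)/tan(π/4+φ₁/2)] = +0.0971;  Δφ = +0.0960 rad,  Δλ = +2.2323 rad
q = Δφ/Δψ = 0.9885
d = R·√(Δφ² + q²Δλ²) = 6363·2.20867 = 14054 km

14054 km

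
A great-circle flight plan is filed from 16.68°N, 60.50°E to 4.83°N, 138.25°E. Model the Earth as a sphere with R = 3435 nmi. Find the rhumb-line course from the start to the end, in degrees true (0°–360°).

98.8°

Δψ = ln[tan(π/4+φ₂/2)/tan(π/4+φ₁/2)] = -0.2109
Δλ = +1.3570 rad (taken the short way round)
course = atan2(Δλ, Δψ) = 98.84°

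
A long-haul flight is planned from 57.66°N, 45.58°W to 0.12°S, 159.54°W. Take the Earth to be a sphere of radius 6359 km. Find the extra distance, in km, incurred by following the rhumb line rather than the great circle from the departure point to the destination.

Great circle: cos σ = sin φ₁ sin φ₂ + cos φ₁ cos φ₂ cos Δλ,  σ = 1.7916 rad → d_gc = 11392.7 km
Rhumb line: Δψ = -1.2401, q = Δφ/Δψ = 0.8132, d_rh = R√(Δφ²+q²Δλ²) = 12120.6 km
Excess = 12120.6 − 11392.7 = 727.9 ≈ 728 km

728 km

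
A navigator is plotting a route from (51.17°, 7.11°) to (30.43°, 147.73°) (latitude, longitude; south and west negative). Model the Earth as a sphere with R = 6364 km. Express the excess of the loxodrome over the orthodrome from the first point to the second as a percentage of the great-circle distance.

Great circle: σ = 1.5941 rad → d_gc = Rσ = 10145.1 km
Rhumb: Δφ = -0.3620, Δλ = +2.4543, Δψ = -0.4849, q = Δφ/Δψ = 0.7466 → d_rh = R√(Δφ²+q²Δλ²) = 11886.2 km
Excess = (11886.2 − 10145.1) / 10145.1 = 1741.1 / 10145.1 = 17.16% ≈ 17.2%

17.2%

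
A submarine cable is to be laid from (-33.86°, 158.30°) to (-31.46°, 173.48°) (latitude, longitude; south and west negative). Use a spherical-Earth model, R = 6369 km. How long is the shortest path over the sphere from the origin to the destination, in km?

1444 km

Haversine: a = sin²(Δφ/2)+cos φ₁ cos φ₂ sin²(Δλ/2) = 0.01280;  σ = 2·atan2(√a,√(1−a))
σ = 12.990° → d = Rσ = 6369·0.22673 = 1444 km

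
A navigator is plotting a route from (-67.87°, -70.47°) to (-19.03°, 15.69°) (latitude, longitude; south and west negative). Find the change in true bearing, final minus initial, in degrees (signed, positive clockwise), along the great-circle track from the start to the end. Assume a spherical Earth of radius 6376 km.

Initial bearing θ₁ = atan2(sin Δλ cos φ₂, cos φ₁ sin φ₂ − sin φ₁ cos φ₂ cos Δλ) = 93.89°
Final bearing θ₂ = (initial bearing from the destination back to the start) + 180° = 23.43°
Δθ = θ₂ − θ₁ = -70.5°

-70.5°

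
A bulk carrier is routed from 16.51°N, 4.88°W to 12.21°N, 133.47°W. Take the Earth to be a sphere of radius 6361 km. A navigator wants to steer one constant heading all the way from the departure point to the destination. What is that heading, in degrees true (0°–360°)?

268.0°

Δψ = ln[tan(π/4+φ₂/2)/tan(π/4+φ₁/2)] = -0.0775
Δλ = -2.2443 rad (taken the short way round)
course = atan2(Δλ, Δψ) = 268.02°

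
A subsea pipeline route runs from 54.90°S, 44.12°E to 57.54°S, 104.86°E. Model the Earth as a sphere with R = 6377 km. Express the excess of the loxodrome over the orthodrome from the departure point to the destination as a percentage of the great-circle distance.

3.4%

Great circle: σ = 0.5714 rad → d_gc = Rσ = 3643.5 km
Rhumb: Δφ = -0.0461, Δλ = +1.0601, Δψ = -0.0829, q = Δφ/Δψ = 0.5557 → d_rh = R√(Δφ²+q²Δλ²) = 3768.4 km
Excess = (3768.4 − 3643.5) / 3643.5 = 124.9 / 3643.5 = 3.43% ≈ 3.4%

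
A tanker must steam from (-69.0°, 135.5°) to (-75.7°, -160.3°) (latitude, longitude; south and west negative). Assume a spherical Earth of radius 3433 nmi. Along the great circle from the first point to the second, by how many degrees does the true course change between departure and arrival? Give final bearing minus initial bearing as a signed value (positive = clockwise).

Initial bearing θ₁ = atan2(sin Δλ cos φ₂, cos φ₁ sin φ₂ − sin φ₁ cos φ₂ cos Δλ) = 137.99°
Final bearing θ₂ = (initial bearing from the destination back to the start) + 180° = 76.17°
Δθ = θ₂ − θ₁ = -61.8°

-61.8°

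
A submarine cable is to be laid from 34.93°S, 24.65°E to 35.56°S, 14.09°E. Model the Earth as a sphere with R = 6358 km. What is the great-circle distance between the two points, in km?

959 km

Haversine: a = sin²(Δφ/2)+cos φ₁ cos φ₂ sin²(Δλ/2) = 0.00568;  σ = 2·atan2(√a,√(1−a))
σ = 8.643° → d = Rσ = 6358·0.15085 = 959 km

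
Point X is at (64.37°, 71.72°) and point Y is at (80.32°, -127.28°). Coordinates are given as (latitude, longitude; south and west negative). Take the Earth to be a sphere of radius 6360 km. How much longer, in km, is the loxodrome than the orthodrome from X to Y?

Great circle: cos σ = sin φ₁ sin φ₂ + cos φ₁ cos φ₂ cos Δλ,  σ = 0.6094 rad → d_gc = 3875.7 km
Rhumb line: Δψ = +0.9882, q = Δφ/Δψ = 0.2817, d_rh = R√(Δφ²+q²Δλ²) = 5336.8 km
Excess = 5336.8 − 3875.7 = 1461.1 ≈ 1461 km

1461 km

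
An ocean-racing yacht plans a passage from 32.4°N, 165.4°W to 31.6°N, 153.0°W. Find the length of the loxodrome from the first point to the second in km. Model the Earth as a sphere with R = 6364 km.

Δψ = ln[tan(π/4+φ₂/2)/tan(π/4+φ₁/2)] = -0.0165;  Δφ = -0.0140 rad,  Δλ = +0.2164 rad
q = Δφ/Δψ = 0.8480
d = R·√(Δφ² + q²Δλ²) = 6364·0.18406 = 1171 km

1171 km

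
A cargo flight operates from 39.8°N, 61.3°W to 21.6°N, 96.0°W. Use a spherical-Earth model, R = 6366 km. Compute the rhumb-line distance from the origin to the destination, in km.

3863 km

Δψ = ln[tan(π/4+φ₂/2)/tan(π/4+φ₁/2)] = -0.3721;  Δφ = -0.3176 rad,  Δλ = -0.6056 rad
q = Δφ/Δψ = 0.8537
d = R·√(Δφ² + q²Δλ²) = 6366·0.60678 = 3863 km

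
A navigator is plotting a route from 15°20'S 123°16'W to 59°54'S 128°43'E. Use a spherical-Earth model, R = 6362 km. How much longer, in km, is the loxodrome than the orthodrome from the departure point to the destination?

736 km

Great circle: cos σ = sin φ₁ sin φ₂ + cos φ₁ cos φ₂ cos Δλ,  σ = 1.4915 rad → d_gc = 9489.1 km
Rhumb line: Δψ = -1.0426, q = Δφ/Δψ = 0.7461, d_rh = R√(Δφ²+q²Δλ²) = 10225.3 km
Excess = 10225.3 − 9489.1 = 736.2 ≈ 736 km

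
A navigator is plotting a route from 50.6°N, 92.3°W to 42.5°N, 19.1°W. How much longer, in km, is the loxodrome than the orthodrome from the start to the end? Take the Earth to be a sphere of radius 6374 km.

217 km

Great circle: cos σ = sin φ₁ sin φ₂ + cos φ₁ cos φ₂ cos Δλ,  σ = 0.8536 rad → d_gc = 5440.5 km
Rhumb line: Δψ = -0.2061, q = Δφ/Δψ = 0.6859, d_rh = R√(Δφ²+q²Δλ²) = 5657.5 km
Excess = 5657.5 − 5440.5 = 217.0 ≈ 217 km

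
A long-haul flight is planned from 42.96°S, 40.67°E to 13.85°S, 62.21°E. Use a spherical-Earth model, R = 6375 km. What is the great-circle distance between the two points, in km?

Haversine: a = sin²(Δφ/2)+cos φ₁ cos φ₂ sin²(Δλ/2) = 0.08797;  σ = 2·atan2(√a,√(1−a))
σ = 34.506° → d = Rσ = 6375·0.60225 = 3839 km

3839 km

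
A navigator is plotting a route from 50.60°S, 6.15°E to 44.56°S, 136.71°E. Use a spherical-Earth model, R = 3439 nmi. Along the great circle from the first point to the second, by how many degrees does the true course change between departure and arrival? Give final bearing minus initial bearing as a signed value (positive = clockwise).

At departure: θ₁ = atan2(sin Δλ cos φ₂, cos φ₁ sin φ₂ − sin φ₁ cos φ₂ cos Δλ) = 146.03°
At arrival: θ₂ = atan2(sin Δλ cos φ₁, −cos φ₂ sin φ₁ + sin φ₂ cos φ₁ cos Δλ) = 29.85°
Δθ = θ₂ − θ₁ = -116.2°

-116.2°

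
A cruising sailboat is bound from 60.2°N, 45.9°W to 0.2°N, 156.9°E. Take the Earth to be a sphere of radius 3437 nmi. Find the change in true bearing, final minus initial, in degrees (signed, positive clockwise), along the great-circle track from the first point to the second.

-141.7°

Initial bearing θ₁ = atan2(sin Δλ cos φ₂, cos φ₁ sin φ₂ − sin φ₁ cos φ₂ cos Δλ) = 334.20°
Final bearing θ₂ = (initial bearing from the destination back to the start) + 180° = 192.49°
Δθ = θ₂ − θ₁ = -141.7°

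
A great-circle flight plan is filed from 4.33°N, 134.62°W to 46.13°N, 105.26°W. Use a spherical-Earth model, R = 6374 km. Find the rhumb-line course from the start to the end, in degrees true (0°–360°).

Δψ = ln[tan(π/4+φ₂/2)/tan(π/4+φ₁/2)] = +0.8339
Δλ = +0.5124 rad (taken the short way round)
course = atan2(Δλ, Δψ) = 31.57°

31.6°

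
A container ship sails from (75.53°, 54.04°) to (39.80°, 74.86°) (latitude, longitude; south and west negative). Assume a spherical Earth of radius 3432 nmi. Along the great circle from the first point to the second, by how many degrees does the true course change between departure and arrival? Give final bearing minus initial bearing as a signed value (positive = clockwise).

+18.5°

Initial bearing θ₁ = atan2(sin Δλ cos φ₂, cos φ₁ sin φ₂ − sin φ₁ cos φ₂ cos Δλ) = 152.98°
Final bearing θ₂ = (initial bearing from the destination back to the start) + 180° = 171.50°
Δθ = θ₂ − θ₁ = +18.5°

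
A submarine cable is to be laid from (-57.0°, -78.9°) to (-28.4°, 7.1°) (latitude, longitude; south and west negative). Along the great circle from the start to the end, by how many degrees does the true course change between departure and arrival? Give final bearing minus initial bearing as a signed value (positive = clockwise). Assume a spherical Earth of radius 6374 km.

-66.3°

Initial bearing θ₁ = atan2(sin Δλ cos φ₂, cos φ₁ sin φ₂ − sin φ₁ cos φ₂ cos Δλ) = 103.31°
Final bearing θ₂ = (initial bearing from the destination back to the start) + 180° = 37.05°
Δθ = θ₂ − θ₁ = -66.3°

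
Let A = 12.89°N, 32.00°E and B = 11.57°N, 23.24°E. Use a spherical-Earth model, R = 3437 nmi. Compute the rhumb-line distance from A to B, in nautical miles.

Δψ = ln[tan(π/4+φ₂/2)/tan(π/4+φ₁/2)] = -0.0236;  Δφ = -0.0230 rad,  Δλ = -0.1529 rad
q = Δφ/Δψ = 0.9773
d = R·√(Δφ² + q²Δλ²) = 3437·0.15118 = 520 nmi

520 nmi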